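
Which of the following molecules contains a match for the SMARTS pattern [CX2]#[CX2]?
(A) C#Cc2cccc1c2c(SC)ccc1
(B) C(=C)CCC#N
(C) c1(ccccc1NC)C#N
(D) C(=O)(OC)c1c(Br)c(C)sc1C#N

A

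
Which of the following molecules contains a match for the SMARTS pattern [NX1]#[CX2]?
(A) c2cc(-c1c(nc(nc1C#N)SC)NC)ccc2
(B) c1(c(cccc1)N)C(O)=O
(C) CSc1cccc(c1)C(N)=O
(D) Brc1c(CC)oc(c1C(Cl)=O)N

A

[NX1]#[CX2] describes a nitrogen triple-bonded to a two-connected carbon (a nitrile).
(A) contains a nitrile (-C#N), which satisfies every atom and bond constraint.
(B) has a primary amino group (-NH2) but the nitrogen is NX3 (three connections), not NX1 triple-bonded.
(C) has a primary amide (-C(=O)NH2) but the nitrogen is NX3, not NX1.
(D) has a primary amino group (-NH2) but the nitrogen is NX3 (three connections), not NX1 triple-bonded.
So the answer is (A).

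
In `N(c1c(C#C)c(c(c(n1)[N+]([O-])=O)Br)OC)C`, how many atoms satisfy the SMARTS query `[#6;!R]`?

4

The query [#6;!R] means: carbon not in any ring.
Check the 16 heavy atoms by environment: 1× n (aromatic, in 6-ring) → no; 5× c (aromatic, in 6-ring) → no; 4× C (acyclic) → match; 1× Br (acyclic) → no; 1× N (acyclic) → no; 1× N (charge +1, acyclic) → no; 1× O (charge -1, acyclic) → no; 2× O (acyclic) → no.
That gives 4 matching atoms.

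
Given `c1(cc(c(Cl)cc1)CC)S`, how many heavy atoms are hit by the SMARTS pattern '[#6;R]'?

The query [#6;R] means: carbon that is part of a ring.
Check the 10 heavy atoms by environment: 6× c (aromatic, in 6-ring) → match; 1× S (acyclic) → no; 1× Cl (acyclic) → no; 2× C (acyclic) → no.
That gives 6 matching atoms.

6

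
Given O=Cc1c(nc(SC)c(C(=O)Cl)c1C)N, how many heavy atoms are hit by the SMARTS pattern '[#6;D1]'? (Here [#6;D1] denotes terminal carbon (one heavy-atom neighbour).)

2

Check the 15 heavy atoms by environment: 1× n (aromatic, D2) → no; 5× c (aromatic, D3) → no; 1× C (D2) → no; 2× O (D1) → no; 1× S (D2) → no; 2× C (D1) → match; 1× C (D3) → no; 1× Cl (D1) → no; 1× N (D1) → no.
That gives 2 matching atoms.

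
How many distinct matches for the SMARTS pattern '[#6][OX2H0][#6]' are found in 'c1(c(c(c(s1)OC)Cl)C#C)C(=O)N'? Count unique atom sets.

[#6][OX2H0][#6] is the SMARTS for an ether: an aliphatic oxygen bridging two carbons with no H on the oxygen.
Exactly one fragment in the molecule meets all constraints, giving 1 match.

1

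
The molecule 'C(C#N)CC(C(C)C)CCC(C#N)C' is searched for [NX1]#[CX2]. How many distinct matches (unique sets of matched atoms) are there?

2

[NX1]#[CX2] is the SMARTS for a nitrile: a nitrogen triple-bonded to a two-connected carbon.
The molecule carries 2 separate instances of a nitrile (-C#N) meeting every constraint; each maps to a distinct set of atoms, giving 2 matches.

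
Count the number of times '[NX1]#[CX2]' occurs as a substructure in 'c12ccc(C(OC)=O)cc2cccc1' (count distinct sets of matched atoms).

[NX1]#[CX2] is the SMARTS for a nitrile: a nitrogen triple-bonded to a two-connected carbon.
No fragment in the molecule satisfies every constraint, giving 0 matches.

0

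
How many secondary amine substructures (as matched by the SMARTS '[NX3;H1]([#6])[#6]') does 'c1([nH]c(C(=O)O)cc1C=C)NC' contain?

[NX3;H1]([#6])[#6] is the SMARTS for a secondary amine: a trivalent nitrogen with one H, bonded to two carbons.
Exactly one fragment in the molecule meets all constraints, giving 1 match.

1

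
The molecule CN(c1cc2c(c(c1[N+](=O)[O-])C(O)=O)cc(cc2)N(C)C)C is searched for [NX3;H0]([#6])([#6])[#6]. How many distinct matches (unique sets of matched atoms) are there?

[NX3;H0]([#6])([#6])[#6] is the SMARTS for a tertiary amine: a trivalent nitrogen with no H, bonded to three carbons.
The molecule carries 2 separate instances of a dimethylamino group (-N(CH3)2) meeting every constraint; each maps to a distinct set of atoms, giving 2 matches.

2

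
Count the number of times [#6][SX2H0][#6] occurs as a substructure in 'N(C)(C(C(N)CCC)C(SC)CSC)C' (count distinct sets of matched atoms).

2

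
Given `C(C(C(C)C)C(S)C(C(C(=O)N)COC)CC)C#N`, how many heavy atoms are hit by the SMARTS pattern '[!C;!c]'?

The query [!C;!c] means: neither aliphatic nor aromatic carbon — same as [!#6].
Check the 19 heavy atoms by environment: 14× C → no; 1× S → match; 2× N → match; 2× O → match.
Summing the matching environments: 1 + 2 + 2 = 5 matching atoms.

5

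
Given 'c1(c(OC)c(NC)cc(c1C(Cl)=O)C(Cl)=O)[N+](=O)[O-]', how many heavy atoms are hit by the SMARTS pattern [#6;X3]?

8

Check the 19 heavy atoms by environment: 6× c (aromatic, X3) → match; 1× O (X2) → no; 2× C (X4) → no; 2× C (X3) → match; 3× O (X1) → no; 2× Cl (X1) → no; 1× N (X3) → no; 1× N (charge +1, X3) → no; 1× O (charge -1, X1) → no.
Summing the matching environments: 6 + 2 = 8 matching atoms.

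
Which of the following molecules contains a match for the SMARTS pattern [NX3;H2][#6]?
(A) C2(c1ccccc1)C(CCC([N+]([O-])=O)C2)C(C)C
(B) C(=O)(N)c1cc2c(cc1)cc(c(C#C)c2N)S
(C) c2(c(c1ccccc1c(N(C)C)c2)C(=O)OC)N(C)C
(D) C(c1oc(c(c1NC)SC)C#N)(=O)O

B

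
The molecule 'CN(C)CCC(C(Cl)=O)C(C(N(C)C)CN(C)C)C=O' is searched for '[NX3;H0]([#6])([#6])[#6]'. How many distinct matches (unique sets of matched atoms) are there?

3

[NX3;H0]([#6])([#6])[#6] is the SMARTS for a tertiary amine: a trivalent nitrogen with no H, bonded to three carbons.
The molecule carries 3 separate instances of a dimethylamino group (-N(CH3)2) meeting every constraint; each maps to a distinct set of atoms, giving 3 matches.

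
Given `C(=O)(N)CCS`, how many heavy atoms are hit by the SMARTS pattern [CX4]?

2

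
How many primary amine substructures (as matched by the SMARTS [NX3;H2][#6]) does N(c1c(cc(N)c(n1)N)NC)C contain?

2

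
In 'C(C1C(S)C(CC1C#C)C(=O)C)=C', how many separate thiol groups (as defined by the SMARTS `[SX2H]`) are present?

1

[SX2H] is the SMARTS for a thiol: an aliphatic sulfur with two connections, one being H.
Exactly one fragment in the molecule meets all constraints, giving 1 match.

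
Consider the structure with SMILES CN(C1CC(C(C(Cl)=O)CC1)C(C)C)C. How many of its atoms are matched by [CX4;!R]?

Check the 15 heavy atoms by environment: 6× C (X4, in 6-ring) → no; 1× C (X3, acyclic) → no; 1× O (X1, acyclic) → no; 1× Cl (X1, acyclic) → no; 1× N (X3, acyclic) → no; 5× C (X4, acyclic) → match.
That gives 5 matching atoms.

5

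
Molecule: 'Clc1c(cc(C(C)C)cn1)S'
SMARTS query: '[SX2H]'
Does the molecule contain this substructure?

Yes

The pattern [SX2H] describes an aliphatic sulfur with two connections, one being H — a thiol.
The molecule carries a thiol (-SH), whose atoms satisfy every constraint of the query, so the pattern matches.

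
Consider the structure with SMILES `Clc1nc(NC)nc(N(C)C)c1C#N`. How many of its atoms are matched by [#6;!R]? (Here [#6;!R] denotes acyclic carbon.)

The query [#6;!R] means: carbon not in any ring.
Check the 14 heavy atoms by environment: 2× n (aromatic, in 6-ring) → no; 4× c (aromatic, in 6-ring) → no; 3× N (acyclic) → no; 4× C (acyclic) → match; 1× Cl (acyclic) → no.
That gives 4 matching atoms.

4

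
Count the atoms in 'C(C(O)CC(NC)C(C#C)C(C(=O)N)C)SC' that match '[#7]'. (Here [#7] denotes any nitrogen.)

2

The query [#7] means: #7 matches any nitrogen atom regardless of aromaticity.
Check the 17 heavy atoms by environment: 12× C → no; 2× O → no; 1× S → no; 2× N → match.
That gives 2 matching atoms.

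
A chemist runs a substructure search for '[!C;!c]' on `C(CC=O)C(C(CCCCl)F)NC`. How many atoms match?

4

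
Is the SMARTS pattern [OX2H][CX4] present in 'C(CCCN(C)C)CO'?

Yes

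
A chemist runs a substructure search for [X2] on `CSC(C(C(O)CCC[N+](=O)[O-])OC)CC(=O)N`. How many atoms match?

3

The query [X2] means: any atom with exactly two total connections (bonds + H).
Check the 18 heavy atoms by environment: 9× C (X4) → no; 1× C (X3) → no; 2× O (X1) → no; 1× N (X3) → no; 2× O (X2) → match; 1× S (X2) → match; 1× N (charge +1, X3) → no; 1× O (charge -1, X1) → no.
Summing the matching environments: 2 + 1 = 3 matching atoms.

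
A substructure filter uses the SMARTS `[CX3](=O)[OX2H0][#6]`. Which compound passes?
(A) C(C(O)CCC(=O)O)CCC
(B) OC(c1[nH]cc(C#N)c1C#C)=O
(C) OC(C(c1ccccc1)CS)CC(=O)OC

C

[CX3](=O)[OX2H0][#6] describes a carbonyl carbon bonded to an oxygen that is itself bonded to carbon (no H on that O) (an ester).
(A) has a carboxylic acid group (-C(=O)OH) but the singly-bonded O carries H (OX2H1, not H0).
(B) has a carboxylic acid group (-C(=O)OH) but the singly-bonded O carries H (OX2H1, not H0).
(C) contains a methyl-ester group (-C(=O)OCH3), which satisfies every atom and bond constraint.
So the answer is (C).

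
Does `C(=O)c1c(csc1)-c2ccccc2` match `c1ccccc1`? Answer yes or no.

Yes

The pattern c1ccccc1 describes six aromatic carbons in a ring — a benzene ring.
The molecule carries a phenyl ring, whose atoms satisfy every constraint of the query, so the pattern matches.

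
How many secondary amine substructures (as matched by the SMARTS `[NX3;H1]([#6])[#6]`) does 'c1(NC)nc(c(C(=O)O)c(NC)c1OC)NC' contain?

3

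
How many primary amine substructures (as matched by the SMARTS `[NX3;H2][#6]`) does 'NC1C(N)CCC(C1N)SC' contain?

3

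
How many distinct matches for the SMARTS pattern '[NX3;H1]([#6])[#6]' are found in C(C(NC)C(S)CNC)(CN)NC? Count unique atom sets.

3

[NX3;H1]([#6])[#6] is the SMARTS for a secondary amine: a trivalent nitrogen with one H, bonded to two carbons.
The molecule carries 3 separate instances of an N-methylamino group (-NHCH3) meeting every constraint; each maps to a distinct set of atoms, giving 3 matches.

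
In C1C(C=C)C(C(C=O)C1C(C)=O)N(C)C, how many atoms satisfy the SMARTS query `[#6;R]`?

5

The query [#6;R] means: carbon that is part of a ring.
Check the 15 heavy atoms by environment: 5× C (in 5-ring) → match; 1× N (acyclic) → no; 7× C (acyclic) → no; 2× O (acyclic) → no.
That gives 5 matching atoms.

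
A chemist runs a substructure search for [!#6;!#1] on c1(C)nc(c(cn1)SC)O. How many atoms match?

The query [!#6;!#1] means: not carbon and not hydrogen — any heteroatom.
Check the 10 heavy atoms by environment: 2× n (aromatic) → match; 4× c (aromatic) → no; 1× S → match; 2× C → no; 1× O → match.
Summing the matching environments: 2 + 1 + 1 = 4 matching atoms.

4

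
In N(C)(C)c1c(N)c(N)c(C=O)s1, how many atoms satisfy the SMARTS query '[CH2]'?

The query [CH2] means: aliphatic carbon with exactly two hydrogens.
Check the 12 heavy atoms by environment: 1× s (aromatic, H0) → no; 4× c (aromatic, H0) → no; 2× N (H2) → no; 1× C (H1) → no; 1× O (H0) → no; 1× N (H0) → no; 2× C (H3) → no.
No environment satisfies the query, so 0 matching atoms.

0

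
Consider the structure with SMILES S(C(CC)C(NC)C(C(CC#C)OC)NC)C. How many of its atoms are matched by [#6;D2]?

3

The query [#6;D2] means: any carbon bonded to exactly two heavy atoms.
Check the 17 heavy atoms by environment: 3× C (D2) → match; 4× C (D3) → no; 1× S (D2) → no; 6× C (D1) → no; 2× N (D2) → no; 1× O (D2) → no.
That gives 3 matching atoms.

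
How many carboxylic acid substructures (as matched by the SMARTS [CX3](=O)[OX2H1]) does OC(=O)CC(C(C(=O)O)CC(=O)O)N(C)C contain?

[CX3](=O)[OX2H1] is the SMARTS for a carboxylic acid: an sp2 carbon double-bonded to O and single-bonded to an -OH oxygen.
The molecule carries 3 separate instances of a carboxylic acid group (-C(=O)OH) meeting every constraint; each maps to a distinct set of atoms, giving 3 matches.

3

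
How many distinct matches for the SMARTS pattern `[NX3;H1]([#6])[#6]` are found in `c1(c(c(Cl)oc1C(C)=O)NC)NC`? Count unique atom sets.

2

[NX3;H1]([#6])[#6] is the SMARTS for a secondary amine: a trivalent nitrogen with one H, bonded to two carbons.
The molecule carries 2 separate instances of an N-methylamino group (-NHCH3) meeting every constraint; each maps to a distinct set of atoms, giving 2 matches.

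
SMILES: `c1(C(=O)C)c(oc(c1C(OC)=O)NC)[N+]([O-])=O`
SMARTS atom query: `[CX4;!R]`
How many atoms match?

The query [CX4;!R] means: aliphatic carbon with four total connections, not in a ring.
Check the 17 heavy atoms by environment: 1× o (aromatic, X2, in 5-ring) → no; 4× c (aromatic, X3, in 5-ring) → no; 2× C (X3, acyclic) → no; 3× O (X1, acyclic) → no; 1× O (X2, acyclic) → no; 3× C (X4, acyclic) → match; 1× N (X3, acyclic) → no; 1× N (charge +1, X3, acyclic) → no; 1× O (charge -1, X1, acyclic) → no.
That gives 3 matching atoms.

3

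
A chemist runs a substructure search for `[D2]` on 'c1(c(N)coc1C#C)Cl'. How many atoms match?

The query [D2] means: atom with exactly two heavy-atom neighbours.
Check the 9 heavy atoms by environment: 1× o (aromatic, D2) → match; 1× c (aromatic, D2) → match; 3× c (aromatic, D3) → no; 1× C (D2) → match; 1× C (D1) → no; 1× N (D1) → no; 1× Cl (D1) → no.
Summing the matching environments: 1 + 1 + 1 = 3 matching atoms.

3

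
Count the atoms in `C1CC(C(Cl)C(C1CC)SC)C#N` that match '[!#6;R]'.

0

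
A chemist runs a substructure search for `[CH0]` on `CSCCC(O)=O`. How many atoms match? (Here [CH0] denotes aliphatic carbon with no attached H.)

1

The query [CH0] means: aliphatic carbon with no attached hydrogen.
Check the 7 heavy atoms by environment: 2× C (H2) → no; 1× C (H0) → match; 1× O (H0) → no; 1× O (H1) → no; 1× S (H0) → no; 1× C (H3) → no.
That gives 1 matching atom.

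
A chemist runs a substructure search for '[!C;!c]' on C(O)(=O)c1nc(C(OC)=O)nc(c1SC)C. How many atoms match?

7

The query [!C;!c] means: neither aliphatic nor aromatic carbon — same as [!#6].
Check the 16 heavy atoms by environment: 2× n (aromatic) → match; 4× c (aromatic) → no; 5× C → no; 1× S → match; 4× O → match.
Summing the matching environments: 2 + 1 + 4 = 7 matching atoms.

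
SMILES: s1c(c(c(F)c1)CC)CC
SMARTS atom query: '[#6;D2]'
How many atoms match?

The query [#6;D2] means: any carbon bonded to exactly two heavy atoms.
Check the 10 heavy atoms by environment: 1× s (aromatic, D2) → no; 1× c (aromatic, D2) → match; 3× c (aromatic, D3) → no; 2× C (D2) → match; 2× C (D1) → no; 1× F (D1) → no.
Summing the matching environments: 1 + 2 = 3 matching atoms.

3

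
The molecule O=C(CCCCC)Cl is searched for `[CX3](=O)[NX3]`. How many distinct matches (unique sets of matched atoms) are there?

0

[CX3](=O)[NX3] is the SMARTS for an amide: a carbonyl carbon bonded to a trivalent nitrogen.
No fragment in the molecule satisfies every constraint, giving 0 matches.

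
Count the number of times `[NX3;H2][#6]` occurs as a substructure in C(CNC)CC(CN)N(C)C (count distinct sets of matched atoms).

1

[NX3;H2][#6] is the SMARTS for a primary amine: a trivalent nitrogen with two H attached to carbon.
Exactly one fragment in the molecule meets all constraints, giving 1 match.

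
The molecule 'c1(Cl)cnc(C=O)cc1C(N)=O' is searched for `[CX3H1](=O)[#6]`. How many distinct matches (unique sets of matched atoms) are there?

1

[CX3H1](=O)[#6] is the SMARTS for an aldehyde: an sp2 carbon with one H, double-bonded to O and single-bonded to carbon.
Exactly one fragment in the molecule meets all constraints, giving 1 match.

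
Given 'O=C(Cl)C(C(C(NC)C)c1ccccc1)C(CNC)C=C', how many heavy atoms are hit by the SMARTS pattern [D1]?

6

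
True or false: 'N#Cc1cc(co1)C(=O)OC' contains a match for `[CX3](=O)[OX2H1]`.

False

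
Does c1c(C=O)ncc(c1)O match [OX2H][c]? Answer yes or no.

The pattern [OX2H][c] describes a hydroxyl oxygen attached to an aromatic carbon — a phenol.
The molecule carries a hydroxyl group (-OH), whose atoms satisfy every constraint of the query, so the pattern matches.

Yes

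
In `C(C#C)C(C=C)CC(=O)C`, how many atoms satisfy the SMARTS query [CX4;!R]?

4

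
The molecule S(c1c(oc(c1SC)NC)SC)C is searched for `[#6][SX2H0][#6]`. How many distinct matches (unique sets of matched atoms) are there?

[#6][SX2H0][#6] is the SMARTS for a thioether: an aliphatic sulfur bridging two carbons with no H on the sulfur.
The molecule carries 3 separate instances of a methylthio ether (-SCH3) meeting every constraint; each maps to a distinct set of atoms, giving 3 matches.

3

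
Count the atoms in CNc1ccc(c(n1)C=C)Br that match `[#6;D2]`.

3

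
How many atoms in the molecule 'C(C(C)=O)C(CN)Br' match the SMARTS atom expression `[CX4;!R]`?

4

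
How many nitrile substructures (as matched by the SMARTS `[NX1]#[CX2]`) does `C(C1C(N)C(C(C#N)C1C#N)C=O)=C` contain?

2

[NX1]#[CX2] is the SMARTS for a nitrile: a nitrogen triple-bonded to a two-connected carbon.
The molecule carries 2 separate instances of a nitrile (-C#N) meeting every constraint; each maps to a distinct set of atoms, giving 2 matches.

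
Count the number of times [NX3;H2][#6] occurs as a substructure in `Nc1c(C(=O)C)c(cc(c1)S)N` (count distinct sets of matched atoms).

2

[NX3;H2][#6] is the SMARTS for a primary amine: a trivalent nitrogen with two H attached to carbon.
The molecule carries 2 separate instances of a primary amino group (-NH2) meeting every constraint; each maps to a distinct set of atoms, giving 2 matches.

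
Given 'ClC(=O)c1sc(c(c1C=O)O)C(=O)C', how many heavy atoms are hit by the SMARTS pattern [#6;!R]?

The query [#6;!R] means: carbon not in any ring.
Check the 14 heavy atoms by environment: 1× s (aromatic, in 5-ring) → no; 4× c (aromatic, in 5-ring) → no; 4× C (acyclic) → match; 4× O (acyclic) → no; 1× Cl (acyclic) → no.
That gives 4 matching atoms.

4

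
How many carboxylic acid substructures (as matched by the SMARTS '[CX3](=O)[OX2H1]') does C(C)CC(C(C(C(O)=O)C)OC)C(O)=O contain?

2

[CX3](=O)[OX2H1] is the SMARTS for a carboxylic acid: an sp2 carbon double-bonded to O and single-bonded to an -OH oxygen.
The molecule carries 2 separate instances of a carboxylic acid group (-C(=O)OH) meeting every constraint; each maps to a distinct set of atoms, giving 2 matches.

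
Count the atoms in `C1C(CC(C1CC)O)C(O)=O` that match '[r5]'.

Check the 11 heavy atoms by environment: 5× C (in 5-ring) → match; 3× C (acyclic) → no; 3× O (acyclic) → no.
That gives 5 matching atoms.

5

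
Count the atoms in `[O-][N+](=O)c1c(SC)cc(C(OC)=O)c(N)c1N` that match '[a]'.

The query [a] means: a matches any aromatic atom.
Check the 17 heavy atoms by environment: 6× c (aromatic) → match; 1× S → no; 3× C → no; 2× N → no; 3× O → no; 1× N (charge +1) → no; 1× O (charge -1) → no.
That gives 6 matching atoms.

6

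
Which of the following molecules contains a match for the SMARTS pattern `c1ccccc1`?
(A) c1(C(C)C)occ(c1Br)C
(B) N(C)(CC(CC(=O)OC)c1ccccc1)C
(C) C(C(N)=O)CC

B

c1ccccc1 describes six aromatic carbons in a ring (a benzene ring).
(A) has a methyl group (-CH3) but no six-membered all-carbon aromatic ring is present.
(B) contains a phenyl ring, which satisfies every atom and bond constraint.
(C) has a methyl group (-CH3) but no six-membered all-carbon aromatic ring is present.
So the answer is (B).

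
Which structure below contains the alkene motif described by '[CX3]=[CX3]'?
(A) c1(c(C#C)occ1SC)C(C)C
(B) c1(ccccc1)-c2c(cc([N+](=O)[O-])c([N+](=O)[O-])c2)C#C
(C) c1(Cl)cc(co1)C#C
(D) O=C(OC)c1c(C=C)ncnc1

D

[CX3]=[CX3] describes a non-aromatic C=C double bond between two sp2 carbons (an alkene).
(A) has an ethynyl group (-C#CH) but the C-C bond is a triple bond, not a double bond.
(B) has an ethynyl group (-C#CH) but the C-C bond is a triple bond, not a double bond.
(C) has an ethynyl group (-C#CH) but the C-C bond is a triple bond, not a double bond.
(D) contains a vinyl group (-CH=CH2), which satisfies every atom and bond constraint.
So the answer is (D).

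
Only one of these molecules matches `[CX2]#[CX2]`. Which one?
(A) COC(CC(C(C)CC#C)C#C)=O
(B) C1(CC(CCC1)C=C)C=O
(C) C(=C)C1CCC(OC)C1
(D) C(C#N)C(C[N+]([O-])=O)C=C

A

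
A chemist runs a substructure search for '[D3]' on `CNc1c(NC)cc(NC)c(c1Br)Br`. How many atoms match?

5

The query [D3] means: atom with exactly three heavy-atom neighbours.
Check the 14 heavy atoms by environment: 5× c (aromatic, D3) → match; 1× c (aromatic, D2) → no; 2× Br (D1) → no; 3× N (D2) → no; 3× C (D1) → no.
That gives 5 matching atoms.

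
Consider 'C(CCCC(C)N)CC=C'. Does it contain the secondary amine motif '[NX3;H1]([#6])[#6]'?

No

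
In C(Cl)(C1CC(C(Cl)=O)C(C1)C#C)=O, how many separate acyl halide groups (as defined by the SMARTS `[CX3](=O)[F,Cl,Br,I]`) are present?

2

[CX3](=O)[F,Cl,Br,I] is the SMARTS for an acyl halide: a carbonyl carbon bonded to a halogen.
The molecule carries 2 separate instances of an acyl chloride (-C(=O)Cl) meeting every constraint; each maps to a distinct set of atoms, giving 2 matches.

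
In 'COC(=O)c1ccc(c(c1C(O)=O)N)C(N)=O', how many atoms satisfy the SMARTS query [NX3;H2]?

The query [NX3;H2] means: aliphatic N with 3 total connections, two of them H — an -NH2 nitrogen (amine or amide).
Check the 17 heavy atoms by environment: 4× c (aromatic, H0, X3) → no; 2× c (aromatic, H1, X3) → no; 2× N (H2, X3) → match; 3× C (H0, X3) → no; 3× O (H0, X1) → no; 1× O (H1, X2) → no; 1× O (H0, X2) → no; 1× C (H3, X4) → no.
That gives 2 matching atoms.

2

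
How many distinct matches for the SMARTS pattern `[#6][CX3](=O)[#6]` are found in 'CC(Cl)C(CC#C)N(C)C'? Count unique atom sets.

0

[#6][CX3](=O)[#6] is the SMARTS for a ketone: a carbonyl carbon (no H) flanked by two carbons.
No fragment in the molecule satisfies every constraint, giving 0 matches.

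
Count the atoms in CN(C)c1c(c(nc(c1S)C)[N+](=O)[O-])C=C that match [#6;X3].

7

The query [#6;X3] means: any carbon (aromatic or not) with three total connections.
Check the 16 heavy atoms by environment: 1× n (aromatic, X2) → no; 5× c (aromatic, X3) → match; 2× C (X3) → match; 1× S (X2) → no; 3× C (X4) → no; 1× N (X3) → no; 1× N (charge +1, X3) → no; 1× O (charge -1, X1) → no; 1× O (X1) → no.
Summing the matching environments: 5 + 2 = 7 matching atoms.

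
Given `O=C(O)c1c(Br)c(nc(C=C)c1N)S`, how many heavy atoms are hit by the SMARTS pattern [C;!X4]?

The query [C;!X4] means: aliphatic carbon that does not have four total connections.
Check the 14 heavy atoms by environment: 1× n (aromatic, X2) → no; 5× c (aromatic, X3) → no; 3× C (X3) → match; 1× O (X1) → no; 1× O (X2) → no; 1× N (X3) → no; 1× Br (X1) → no; 1× S (X2) → no.
That gives 3 matching atoms.

3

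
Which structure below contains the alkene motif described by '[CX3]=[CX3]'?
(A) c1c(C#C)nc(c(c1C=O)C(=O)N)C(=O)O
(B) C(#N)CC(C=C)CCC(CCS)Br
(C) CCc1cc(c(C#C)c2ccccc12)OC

B

[CX3]=[CX3] describes a non-aromatic C=C double bond between two sp2 carbons (an alkene).
(A) has an ethynyl group (-C#CH) but the C-C bond is a triple bond, not a double bond.
(B) contains a vinyl group (-CH=CH2), which satisfies every atom and bond constraint.
(C) has an ethynyl group (-C#CH) but the C-C bond is a triple bond, not a double bond.
So the answer is (B).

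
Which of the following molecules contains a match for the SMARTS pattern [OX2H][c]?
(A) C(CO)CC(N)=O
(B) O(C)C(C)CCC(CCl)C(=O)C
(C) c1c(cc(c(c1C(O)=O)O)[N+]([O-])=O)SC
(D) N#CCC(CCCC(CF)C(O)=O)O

C

[OX2H][c] describes a hydroxyl oxygen attached to an aromatic carbon (a phenol).
(A) has a hydroxyl group (-OH) but the -OH is on an aliphatic carbon, not an aromatic c.
(B) has a methoxy ether (-OCH3) but the oxygen has H0, not H1.
(C) contains a hydroxyl group (-OH), which satisfies every atom and bond constraint.
(D) has a hydroxyl group (-OH) but the -OH is on an aliphatic carbon, not an aromatic c.
So the answer is (C).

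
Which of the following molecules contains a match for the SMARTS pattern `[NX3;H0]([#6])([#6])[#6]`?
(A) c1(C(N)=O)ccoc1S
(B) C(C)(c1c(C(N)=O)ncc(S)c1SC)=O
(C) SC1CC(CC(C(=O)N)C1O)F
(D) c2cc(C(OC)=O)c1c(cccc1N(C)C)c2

D

[NX3;H0]([#6])([#6])[#6] describes a trivalent nitrogen with no H, bonded to three carbons (a tertiary amine).
(A) has a primary amide (-C(=O)NH2) but the amide nitrogen has H2 and only one carbon neighbour.
(B) has a primary amide (-C(=O)NH2) but the amide nitrogen has H2 and only one carbon neighbour.
(C) has a primary amide (-C(=O)NH2) but the amide nitrogen has H2 and only one carbon neighbour.
(D) contains a dimethylamino group (-N(CH3)2), which satisfies every atom and bond constraint.
So the answer is (D).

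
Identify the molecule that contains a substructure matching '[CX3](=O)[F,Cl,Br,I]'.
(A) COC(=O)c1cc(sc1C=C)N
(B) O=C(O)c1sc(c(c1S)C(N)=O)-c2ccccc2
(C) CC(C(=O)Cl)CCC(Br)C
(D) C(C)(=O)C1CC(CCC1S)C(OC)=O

C

[CX3](=O)[F,Cl,Br,I] describes a carbonyl carbon bonded to a halogen (an acyl halide).
(A) has a methyl-ester group (-C(=O)OCH3) but the carbonyl is bonded to -O-C, not to a halogen.
(B) has a carboxylic acid group (-C(=O)OH) but the carbonyl is bonded to -OH, not to a halogen.
(C) contains an acyl chloride (-C(=O)Cl), which satisfies every atom and bond constraint.
(D) has a methyl-ester group (-C(=O)OCH3) but the carbonyl is bonded to -O-C, not to a halogen.
So the answer is (C).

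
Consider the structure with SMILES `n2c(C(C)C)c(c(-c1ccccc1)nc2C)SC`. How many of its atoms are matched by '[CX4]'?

Check the 18 heavy atoms by environment: 2× n (aromatic, X2) → no; 10× c (aromatic, X3) → no; 5× C (X4) → match; 1× S (X2) → no.
That gives 5 matching atoms.

5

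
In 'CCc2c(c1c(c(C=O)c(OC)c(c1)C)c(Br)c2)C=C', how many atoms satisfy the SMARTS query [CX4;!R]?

4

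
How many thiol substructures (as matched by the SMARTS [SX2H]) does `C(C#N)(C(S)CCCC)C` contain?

1

[SX2H] is the SMARTS for a thiol: an aliphatic sulfur with two connections, one being H.
Exactly one fragment in the molecule meets all constraints, giving 1 match.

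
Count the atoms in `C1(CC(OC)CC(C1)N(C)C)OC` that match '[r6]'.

6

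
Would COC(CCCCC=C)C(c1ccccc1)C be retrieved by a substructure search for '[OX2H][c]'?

No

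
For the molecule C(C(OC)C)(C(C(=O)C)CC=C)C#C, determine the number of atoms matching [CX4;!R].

7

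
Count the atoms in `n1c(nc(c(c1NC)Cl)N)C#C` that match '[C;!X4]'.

2

Check the 12 heavy atoms by environment: 2× n (aromatic, X2) → no; 4× c (aromatic, X3) → no; 1× Cl (X1) → no; 2× C (X2) → match; 2× N (X3) → no; 1× C (X4) → no.
That gives 2 matching atoms.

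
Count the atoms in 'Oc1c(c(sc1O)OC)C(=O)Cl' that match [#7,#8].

4

Check the 12 heavy atoms by environment: 1× s (aromatic) → no; 4× c (aromatic) → no; 4× O → match; 2× C → no; 1× Cl → no.
That gives 4 matching atoms.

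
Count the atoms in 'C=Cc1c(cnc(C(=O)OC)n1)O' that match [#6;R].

The query [#6;R] means: carbon that is part of a ring.
Check the 13 heavy atoms by environment: 2× n (aromatic, in 6-ring) → no; 4× c (aromatic, in 6-ring) → match; 3× O (acyclic) → no; 4× C (acyclic) → no.
That gives 4 matching atoms.

4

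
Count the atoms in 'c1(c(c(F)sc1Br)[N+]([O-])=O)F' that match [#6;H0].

Check the 11 heavy atoms by environment: 1× s (aromatic, H0) → no; 4× c (aromatic, H0) → match; 2× F (H0) → no; 1× N (charge +1, H0) → no; 1× O (charge -1, H0) → no; 1× O (H0) → no; 1× Br (H0) → no.
That gives 4 matching atoms.

4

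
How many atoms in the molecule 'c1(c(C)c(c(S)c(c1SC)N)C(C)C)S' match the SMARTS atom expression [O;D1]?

0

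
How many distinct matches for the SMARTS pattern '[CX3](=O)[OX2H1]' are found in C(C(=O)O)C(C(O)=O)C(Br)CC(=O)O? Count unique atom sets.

3

[CX3](=O)[OX2H1] is the SMARTS for a carboxylic acid: an sp2 carbon double-bonded to O and single-bonded to an -OH oxygen.
The molecule carries 3 separate instances of a carboxylic acid group (-C(=O)OH) meeting every constraint; each maps to a distinct set of atoms, giving 3 matches.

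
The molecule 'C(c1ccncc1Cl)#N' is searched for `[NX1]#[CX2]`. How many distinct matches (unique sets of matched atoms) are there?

[NX1]#[CX2] is the SMARTS for a nitrile: a nitrogen triple-bonded to a two-connected carbon.
Exactly one fragment in the molecule meets all constraints, giving 1 match.

1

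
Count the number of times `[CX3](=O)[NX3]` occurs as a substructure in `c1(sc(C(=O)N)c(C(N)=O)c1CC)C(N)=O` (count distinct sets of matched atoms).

[CX3](=O)[NX3] is the SMARTS for an amide: a carbonyl carbon bonded to a trivalent nitrogen.
The molecule carries 3 separate instances of a primary amide (-C(=O)NH2) meeting every constraint; each maps to a distinct set of atoms, giving 3 matches.

3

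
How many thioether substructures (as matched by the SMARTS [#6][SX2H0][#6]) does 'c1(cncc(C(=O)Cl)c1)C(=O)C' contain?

0

[#6][SX2H0][#6] is the SMARTS for a thioether: an aliphatic sulfur bridging two carbons with no H on the sulfur.
No fragment in the molecule satisfies every constraint, giving 0 matches.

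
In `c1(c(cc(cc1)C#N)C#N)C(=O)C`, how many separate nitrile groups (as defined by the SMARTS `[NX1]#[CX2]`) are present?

2

[NX1]#[CX2] is the SMARTS for a nitrile: a nitrogen triple-bonded to a two-connected carbon.
The molecule carries 2 separate instances of a nitrile (-C#N) meeting every constraint; each maps to a distinct set of atoms, giving 2 matches.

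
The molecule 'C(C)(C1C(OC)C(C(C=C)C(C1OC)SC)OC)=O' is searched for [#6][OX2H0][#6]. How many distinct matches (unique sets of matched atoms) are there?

3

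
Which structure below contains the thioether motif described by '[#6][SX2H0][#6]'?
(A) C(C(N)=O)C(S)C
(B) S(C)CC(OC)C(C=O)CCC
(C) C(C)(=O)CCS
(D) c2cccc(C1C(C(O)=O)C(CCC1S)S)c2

B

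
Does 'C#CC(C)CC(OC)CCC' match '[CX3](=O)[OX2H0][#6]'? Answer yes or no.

No

The pattern [CX3](=O)[OX2H0][#6] describes a carbonyl carbon bonded to an oxygen that is itself bonded to carbon (no H on that O) — an ester.
The closest candidate here is a methoxy ether (-OCH3), but the ether oxygen is not adjacent to a C=O carbon. No other fragment satisfies the full query, so there is no match.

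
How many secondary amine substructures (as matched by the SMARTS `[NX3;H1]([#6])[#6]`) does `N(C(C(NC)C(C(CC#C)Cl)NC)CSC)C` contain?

3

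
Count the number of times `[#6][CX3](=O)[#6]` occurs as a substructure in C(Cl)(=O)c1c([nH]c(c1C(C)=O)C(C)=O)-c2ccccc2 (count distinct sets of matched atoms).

2

[#6][CX3](=O)[#6] is the SMARTS for a ketone: a carbonyl carbon (no H) flanked by two carbons.
The molecule carries 2 separate instances of an acetyl/ketone group (-C(=O)CH3) meeting every constraint; each maps to a distinct set of atoms, giving 2 matches.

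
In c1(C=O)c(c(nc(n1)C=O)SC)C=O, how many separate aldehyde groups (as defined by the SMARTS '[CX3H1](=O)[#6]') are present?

[CX3H1](=O)[#6] is the SMARTS for an aldehyde: an sp2 carbon with one H, double-bonded to O and single-bonded to carbon.
The molecule carries 3 separate instances of an aldehyde (-CHO) meeting every constraint; each maps to a distinct set of atoms, giving 3 matches.

3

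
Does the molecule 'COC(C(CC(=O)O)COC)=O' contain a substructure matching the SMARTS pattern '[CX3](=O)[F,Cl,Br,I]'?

No

The pattern [CX3](=O)[F,Cl,Br,I] describes a carbonyl carbon bonded to a halogen — an acyl halide.
The closest candidate here is a methyl-ester group (-C(=O)OCH3), but the carbonyl is bonded to -O-C, not to a halogen. No other fragment satisfies the full query, so there is no match.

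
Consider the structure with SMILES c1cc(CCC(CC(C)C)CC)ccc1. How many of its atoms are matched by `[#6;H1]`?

Check the 15 heavy atoms by environment: 4× C (H2) → no; 2× C (H1) → match; 1× c (aromatic, H0) → no; 5× c (aromatic, H1) → match; 3× C (H3) → no.
Summing the matching environments: 2 + 5 = 7 matching atoms.

7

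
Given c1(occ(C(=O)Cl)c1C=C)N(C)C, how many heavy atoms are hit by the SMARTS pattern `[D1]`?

5

The query [D1] means: atom with exactly one heavy-atom neighbour (degree 1).
Check the 13 heavy atoms by environment: 1× o (aromatic, D2) → no; 3× c (aromatic, D3) → no; 1× c (aromatic, D2) → no; 1× N (D3) → no; 3× C (D1) → match; 1× C (D3) → no; 1× O (D1) → match; 1× Cl (D1) → match; 1× C (D2) → no.
Summing the matching environments: 3 + 1 + 1 = 5 matching atoms.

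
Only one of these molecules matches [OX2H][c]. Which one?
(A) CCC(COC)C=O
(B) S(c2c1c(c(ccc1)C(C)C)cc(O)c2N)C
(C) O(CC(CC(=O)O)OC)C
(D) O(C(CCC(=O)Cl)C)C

[OX2H][c] describes a hydroxyl oxygen attached to an aromatic carbon (a phenol).
(A) has a methoxy ether (-OCH3) but the oxygen has H0, not H1.
(B) contains a hydroxyl group (-OH), which satisfies every atom and bond constraint.
(C) has a methoxy ether (-OCH3) but the oxygen has H0, not H1.
(D) has a methoxy ether (-OCH3) but the oxygen has H0, not H1.
So the answer is (B).

B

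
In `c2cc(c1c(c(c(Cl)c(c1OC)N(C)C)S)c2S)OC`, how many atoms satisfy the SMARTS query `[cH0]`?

8

Check the 20 heavy atoms by environment: 8× c (aromatic, H0) → match; 2× c (aromatic, H1) → no; 1× Cl (H0) → no; 2× O (H0) → no; 4× C (H3) → no; 2× S (H1) → no; 1× N (H0) → no.
That gives 8 matching atoms.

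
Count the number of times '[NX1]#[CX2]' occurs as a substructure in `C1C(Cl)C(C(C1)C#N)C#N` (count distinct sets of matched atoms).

2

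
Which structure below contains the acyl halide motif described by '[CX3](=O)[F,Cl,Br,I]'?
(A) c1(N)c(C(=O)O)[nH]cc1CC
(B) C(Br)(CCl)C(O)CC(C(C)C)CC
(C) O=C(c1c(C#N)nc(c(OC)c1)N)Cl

[CX3](=O)[F,Cl,Br,I] describes a carbonyl carbon bonded to a halogen (an acyl halide).
(A) has a carboxylic acid group (-C(=O)OH) but the carbonyl is bonded to -OH, not to a halogen.
(B) has a chloro substituent but the Cl is not on a carbonyl carbon.
(C) contains an acyl chloride (-C(=O)Cl), which satisfies every atom and bond constraint.
So the answer is (C).

C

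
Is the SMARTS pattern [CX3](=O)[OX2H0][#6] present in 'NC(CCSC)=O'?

The pattern [CX3](=O)[OX2H0][#6] describes a carbonyl carbon bonded to an oxygen that is itself bonded to carbon (no H on that O) — an ester.
The closest candidate here is a primary amide (-C(=O)NH2), but the carbonyl is bonded to N, not to an O-C linkage. No other fragment satisfies the full query, so there is no match.

No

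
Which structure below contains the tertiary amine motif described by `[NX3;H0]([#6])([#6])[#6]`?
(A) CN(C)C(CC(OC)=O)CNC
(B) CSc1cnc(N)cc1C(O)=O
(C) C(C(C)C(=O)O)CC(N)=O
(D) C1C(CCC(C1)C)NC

A

[NX3;H0]([#6])([#6])[#6] describes a trivalent nitrogen with no H, bonded to three carbons (a tertiary amine).
(A) contains a dimethylamino group (-N(CH3)2), which satisfies every atom and bond constraint.
(B) has a primary amino group (-NH2) but the nitrogen has H2, not H0 with three carbons.
(C) has a primary amide (-C(=O)NH2) but the amide nitrogen has H2 and only one carbon neighbour.
(D) has an N-methylamino group (-NHCH3) but the nitrogen still has one H (H1), not H0.
So the answer is (A).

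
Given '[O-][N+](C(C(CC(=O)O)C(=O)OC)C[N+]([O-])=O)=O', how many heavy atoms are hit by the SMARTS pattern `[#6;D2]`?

2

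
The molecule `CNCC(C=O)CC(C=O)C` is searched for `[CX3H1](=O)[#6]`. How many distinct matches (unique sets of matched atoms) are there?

2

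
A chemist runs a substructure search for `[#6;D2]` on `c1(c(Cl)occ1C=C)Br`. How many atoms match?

2

The query [#6;D2] means: any carbon bonded to exactly two heavy atoms.
Check the 9 heavy atoms by environment: 1× o (aromatic, D2) → no; 1× c (aromatic, D2) → match; 3× c (aromatic, D3) → no; 1× Cl (D1) → no; 1× Br (D1) → no; 1× C (D2) → match; 1× C (D1) → no.
Summing the matching environments: 1 + 1 = 2 matching atoms.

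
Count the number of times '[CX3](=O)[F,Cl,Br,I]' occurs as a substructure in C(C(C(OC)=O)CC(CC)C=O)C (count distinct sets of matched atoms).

0

[CX3](=O)[F,Cl,Br,I] is the SMARTS for an acyl halide: a carbonyl carbon bonded to a halogen.
The molecule has a methyl-ester group (-C(=O)OCH3), but the carbonyl is bonded to -O-C, not to a halogen; nothing else fits, so there are 0 matches.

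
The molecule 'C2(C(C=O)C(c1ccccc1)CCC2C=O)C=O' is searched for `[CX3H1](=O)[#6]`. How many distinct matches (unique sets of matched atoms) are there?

[CX3H1](=O)[#6] is the SMARTS for an aldehyde: an sp2 carbon with one H, double-bonded to O and single-bonded to carbon.
The molecule carries 3 separate instances of an aldehyde (-CHO) meeting every constraint; each maps to a distinct set of atoms, giving 3 matches.

3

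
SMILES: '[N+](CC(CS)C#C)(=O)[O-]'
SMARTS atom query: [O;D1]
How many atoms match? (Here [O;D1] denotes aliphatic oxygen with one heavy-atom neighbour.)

The query [O;D1] means: aliphatic oxygen bonded to exactly one heavy atom.
Check the 9 heavy atoms by environment: 3× C (D2) → no; 1× C (D3) → no; 1× N (charge +1, D3) → no; 1× O (charge -1, D1) → match; 1× O (D1) → match; 1× C (D1) → no; 1× S (D1) → no.
Summing the matching environments: 1 + 1 = 2 matching atoms.

2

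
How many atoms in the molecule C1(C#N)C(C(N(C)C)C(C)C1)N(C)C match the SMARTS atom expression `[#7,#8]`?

3

The query [#7,#8] means: nitrogen or oxygen (comma = OR).
Check the 14 heavy atoms by environment: 11× C → no; 3× N → match.
That gives 3 matching atoms.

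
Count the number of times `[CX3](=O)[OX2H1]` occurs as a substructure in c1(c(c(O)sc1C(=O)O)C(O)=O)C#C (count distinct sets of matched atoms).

[CX3](=O)[OX2H1] is the SMARTS for a carboxylic acid: an sp2 carbon double-bonded to O and single-bonded to an -OH oxygen.
The molecule carries 2 separate instances of a carboxylic acid group (-C(=O)OH) meeting every constraint; each maps to a distinct set of atoms, giving 2 matches.

2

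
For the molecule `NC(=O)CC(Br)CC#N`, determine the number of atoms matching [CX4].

3

The query [CX4] means: C with X4: aliphatic carbon with exactly 4 total connections (bonds + H).
Check the 9 heavy atoms by environment: 3× C (X4) → match; 1× C (X2) → no; 1× N (X1) → no; 1× Br (X1) → no; 1× C (X3) → no; 1× O (X1) → no; 1× N (X3) → no.
That gives 3 matching atoms.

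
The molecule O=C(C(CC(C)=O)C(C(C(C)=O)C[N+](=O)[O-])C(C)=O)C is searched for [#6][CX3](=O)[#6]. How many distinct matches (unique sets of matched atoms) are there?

[#6][CX3](=O)[#6] is the SMARTS for a ketone: a carbonyl carbon (no H) flanked by two carbons.
The molecule carries 4 separate instances of an acetyl/ketone group (-C(=O)CH3) meeting every constraint; each maps to a distinct set of atoms, giving 4 matches.

4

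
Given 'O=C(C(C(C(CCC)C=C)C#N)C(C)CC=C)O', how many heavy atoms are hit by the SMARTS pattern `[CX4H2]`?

3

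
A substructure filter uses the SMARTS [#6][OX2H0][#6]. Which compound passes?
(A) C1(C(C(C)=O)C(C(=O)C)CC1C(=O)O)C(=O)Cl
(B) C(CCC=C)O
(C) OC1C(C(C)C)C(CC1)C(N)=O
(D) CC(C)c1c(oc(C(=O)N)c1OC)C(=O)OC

[#6][OX2H0][#6] describes an aliphatic oxygen bridging two carbons with no H on the oxygen (an ether).
(A) has a carboxylic acid group (-C(=O)OH) but the -OH oxygen has H1; the =O is OX1, not OX2.
(B) has a hydroxyl group (-OH) but the oxygen has H1, not H0 bridging two carbons.
(C) has a hydroxyl group (-OH) but the oxygen has H1, not H0 bridging two carbons.
(D) contains a methoxy ether (-OCH3), which satisfies every atom and bond constraint.
So the answer is (D).

D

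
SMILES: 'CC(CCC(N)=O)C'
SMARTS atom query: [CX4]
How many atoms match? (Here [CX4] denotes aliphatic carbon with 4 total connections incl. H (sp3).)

The query [CX4] means: C with X4: aliphatic carbon with exactly 4 total connections (bonds + H).
Check the 8 heavy atoms by environment: 5× C (X4) → match; 1× C (X3) → no; 1× O (X1) → no; 1× N (X3) → no.
That gives 5 matching atoms.

5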